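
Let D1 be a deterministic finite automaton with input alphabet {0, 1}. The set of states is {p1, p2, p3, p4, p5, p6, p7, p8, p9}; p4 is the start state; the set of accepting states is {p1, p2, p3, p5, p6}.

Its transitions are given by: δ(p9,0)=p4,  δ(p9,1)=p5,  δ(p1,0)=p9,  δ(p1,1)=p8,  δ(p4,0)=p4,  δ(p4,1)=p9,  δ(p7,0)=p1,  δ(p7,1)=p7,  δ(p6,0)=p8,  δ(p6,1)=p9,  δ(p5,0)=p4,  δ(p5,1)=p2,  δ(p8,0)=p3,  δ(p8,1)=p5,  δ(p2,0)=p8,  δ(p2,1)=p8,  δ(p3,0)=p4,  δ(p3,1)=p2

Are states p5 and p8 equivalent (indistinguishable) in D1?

First remove the unreachable states {p1,p6,p7}; 6 states remain.
P0 = {p2,p3,p5} | {p4,p8,p9}.
Split {p2,p3,p5} by δ(·,1) → {p3,p5} and {p2}.
On input 0, block {p4,p8,p9} splits into {p4,p9} and {p8}.
Refine {p4,p9} on symbol 1: members go to different blocks, giving {p4} and {p9}.
No further refinement is possible. Final partition (5 blocks): {p3,p5} | {p4} | {p2} | {p8} | {p9}.
p5 and p8 end up in different blocks, so they are distinguishable. For instance, the string 'ε' is accepted from only p5.

No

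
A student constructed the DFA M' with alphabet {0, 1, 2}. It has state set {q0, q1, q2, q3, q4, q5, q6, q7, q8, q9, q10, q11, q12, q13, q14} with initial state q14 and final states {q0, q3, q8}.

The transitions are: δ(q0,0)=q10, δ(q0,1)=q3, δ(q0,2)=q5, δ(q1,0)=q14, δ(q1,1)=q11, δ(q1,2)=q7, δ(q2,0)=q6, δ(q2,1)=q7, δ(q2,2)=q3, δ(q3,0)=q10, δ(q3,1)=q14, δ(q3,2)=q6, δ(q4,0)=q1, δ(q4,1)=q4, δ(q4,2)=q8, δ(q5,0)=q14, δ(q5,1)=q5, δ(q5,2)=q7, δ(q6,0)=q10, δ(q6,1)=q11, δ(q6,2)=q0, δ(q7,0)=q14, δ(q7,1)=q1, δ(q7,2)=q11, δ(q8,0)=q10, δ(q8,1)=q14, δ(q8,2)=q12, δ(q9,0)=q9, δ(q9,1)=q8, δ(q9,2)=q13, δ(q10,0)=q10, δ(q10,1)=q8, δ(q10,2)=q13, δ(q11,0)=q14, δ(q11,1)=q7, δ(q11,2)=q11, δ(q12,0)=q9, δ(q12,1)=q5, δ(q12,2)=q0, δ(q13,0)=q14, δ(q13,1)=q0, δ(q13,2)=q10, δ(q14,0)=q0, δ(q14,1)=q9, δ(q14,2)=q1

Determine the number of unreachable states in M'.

No path from q14 leads to q2, q4; the other 13 states are all reachable.

2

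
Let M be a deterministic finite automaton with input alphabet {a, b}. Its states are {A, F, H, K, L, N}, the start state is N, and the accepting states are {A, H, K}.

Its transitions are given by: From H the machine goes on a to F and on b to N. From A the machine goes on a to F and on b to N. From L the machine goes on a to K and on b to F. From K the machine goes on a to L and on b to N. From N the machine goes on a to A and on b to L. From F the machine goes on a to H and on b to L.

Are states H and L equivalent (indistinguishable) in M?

No

Initial partition by acceptance: {A,H,K} | {F,L,N}.
No further refinement is possible. Final partition (2 blocks): {A,H,K} | {F,L,N}.
H and L end up in different blocks, so they are distinguishable. For instance, the string 'ε' is accepted from only H.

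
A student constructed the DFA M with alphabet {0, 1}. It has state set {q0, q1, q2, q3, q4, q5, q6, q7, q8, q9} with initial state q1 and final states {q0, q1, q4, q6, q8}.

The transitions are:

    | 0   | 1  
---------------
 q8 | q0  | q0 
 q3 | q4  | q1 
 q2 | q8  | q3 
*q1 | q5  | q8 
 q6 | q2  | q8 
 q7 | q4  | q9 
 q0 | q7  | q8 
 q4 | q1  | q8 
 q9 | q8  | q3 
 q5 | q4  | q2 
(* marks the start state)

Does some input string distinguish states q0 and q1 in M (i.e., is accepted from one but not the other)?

First remove the unreachable states {q6}; 9 states remain.
Start with accepting vs non-accepting: {q0,q1,q4,q8} | {q2,q3,q5,q7,q9}.
Refine {q0,q1,q4,q8} on symbol 0: members go to different blocks, giving {q0,q1} and {q4,q8}.
Split {q2,q3,q5,q7,q9} by δ(·,1) → {q2,q5,q7,q9} and {q3}.
Refine {q2,q5,q7,q9} on symbol 1: members go to different blocks, giving {q2,q9} and {q5,q7}.
Refine {q4,q8} on symbol 1: members go to different blocks, giving {q4} and {q8}.
No further refinement is possible. Final partition (6 blocks): {q0,q1} | {q2,q9} | {q4} | {q3} | {q5,q7} | {q8}.
q0 and q1 lie in the same block of the stable partition, so they are equivalent — no string distinguishes them.

No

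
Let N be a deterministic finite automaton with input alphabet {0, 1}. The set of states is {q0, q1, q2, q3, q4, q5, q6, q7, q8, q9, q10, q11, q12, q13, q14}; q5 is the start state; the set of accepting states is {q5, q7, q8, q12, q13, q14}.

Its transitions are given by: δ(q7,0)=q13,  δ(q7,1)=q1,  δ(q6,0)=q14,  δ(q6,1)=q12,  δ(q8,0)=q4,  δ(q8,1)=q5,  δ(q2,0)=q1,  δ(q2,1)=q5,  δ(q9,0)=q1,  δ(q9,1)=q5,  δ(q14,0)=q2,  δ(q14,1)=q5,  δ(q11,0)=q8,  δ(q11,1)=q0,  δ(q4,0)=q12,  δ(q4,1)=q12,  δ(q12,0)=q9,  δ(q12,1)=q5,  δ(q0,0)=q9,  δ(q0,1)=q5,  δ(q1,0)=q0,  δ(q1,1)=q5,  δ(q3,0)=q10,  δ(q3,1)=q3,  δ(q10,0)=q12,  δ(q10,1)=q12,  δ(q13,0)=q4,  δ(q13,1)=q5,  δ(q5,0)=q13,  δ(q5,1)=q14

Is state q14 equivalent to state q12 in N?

States {q3,q6,q7,q8,q10,q11} cannot be reached from the start state, so discard them.
P0 = {q5,q12,q13,q14} | {q0,q1,q2,q4,q9}.
Split {q5,q12,q13,q14} by δ(·,0) → {q12,q13,q14} and {q5}.
On input 0, block {q0,q1,q2,q4,q9} splits into {q0,q1,q2,q9} and {q4}.
Refine {q12,q13,q14} on symbol 0: members go to different blocks, giving {q12,q14} and {q13}.
No further refinement is possible. Final partition (5 blocks): {q12,q14} | {q0,q1,q2,q9} | {q5} | {q4} | {q13}.
q14 and q12 lie in the same block of the stable partition, so they are equivalent — no string distinguishes them.

Yes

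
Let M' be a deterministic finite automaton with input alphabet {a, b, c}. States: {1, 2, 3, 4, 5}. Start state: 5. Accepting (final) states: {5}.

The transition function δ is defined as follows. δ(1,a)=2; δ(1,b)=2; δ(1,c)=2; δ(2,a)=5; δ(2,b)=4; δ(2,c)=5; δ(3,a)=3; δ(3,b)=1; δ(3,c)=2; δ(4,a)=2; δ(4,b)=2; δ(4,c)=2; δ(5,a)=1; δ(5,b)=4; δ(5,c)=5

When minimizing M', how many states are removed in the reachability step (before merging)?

1

No path from 5 leads to 3; the other 4 states are all reachable.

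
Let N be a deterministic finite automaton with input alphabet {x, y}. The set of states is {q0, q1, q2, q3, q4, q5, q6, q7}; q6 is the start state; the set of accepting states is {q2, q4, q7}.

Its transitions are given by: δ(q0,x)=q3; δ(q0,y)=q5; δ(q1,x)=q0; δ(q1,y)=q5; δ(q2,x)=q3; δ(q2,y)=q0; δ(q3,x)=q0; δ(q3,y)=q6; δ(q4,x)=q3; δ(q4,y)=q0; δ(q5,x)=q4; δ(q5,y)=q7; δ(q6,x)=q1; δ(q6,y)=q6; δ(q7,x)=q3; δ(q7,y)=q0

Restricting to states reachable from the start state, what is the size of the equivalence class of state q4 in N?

2

First remove the unreachable states {q2}; 7 states remain.
Initial partition by acceptance: {q4,q7} | {q0,q1,q3,q5,q6}.
On input x, block {q0,q1,q3,q5,q6} splits into {q0,q1,q3,q6} and {q5}.
On input y, block {q0,q1,q3,q6} splits into {q0,q1} and {q3,q6}.
Refine {q0,q1} on symbol x: members go to different blocks, giving {q0} and {q1}.
Refine {q3,q6} on symbol x: members go to different blocks, giving {q3} and {q6}.
Stable partition: {q4,q7} | {q0} | {q5} | {q3} | {q1} | {q6} — 6 equivalence classes.
The equivalence class containing q4 is {q4,q7}, of size 2.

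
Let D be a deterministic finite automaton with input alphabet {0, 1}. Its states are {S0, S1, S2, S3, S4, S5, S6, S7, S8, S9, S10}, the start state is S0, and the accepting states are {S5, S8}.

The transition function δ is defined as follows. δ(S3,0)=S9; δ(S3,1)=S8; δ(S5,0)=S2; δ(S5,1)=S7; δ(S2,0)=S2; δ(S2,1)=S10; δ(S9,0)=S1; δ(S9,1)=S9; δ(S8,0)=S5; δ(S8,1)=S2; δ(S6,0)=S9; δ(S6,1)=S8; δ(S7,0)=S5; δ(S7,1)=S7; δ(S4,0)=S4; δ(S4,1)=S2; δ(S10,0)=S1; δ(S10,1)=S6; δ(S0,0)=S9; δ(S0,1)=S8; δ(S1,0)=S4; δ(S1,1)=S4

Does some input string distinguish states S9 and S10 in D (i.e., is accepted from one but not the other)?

States {S3} cannot be reached from the start state, so discard them.
P0 = {S5,S8} | {S0,S1,S2,S4,S6,S7,S9,S10}.
Split {S5,S8} by δ(·,0) → {S5} and {S8}.
Split {S0,S1,S2,S4,S6,S7,S9,S10} by δ(·,0) → {S0,S1,S2,S4,S6,S9,S10} and {S7}.
On input 1, block {S0,S1,S2,S4,S6,S9,S10} splits into {S1,S2,S4,S9,S10} and {S0,S6}.
On input 1, block {S1,S2,S4,S9,S10} splits into {S1,S2,S4,S9} and {S10}.
Split {S1,S2,S4,S9} by δ(·,1) → {S1,S4,S9} and {S2}.
Refine {S1,S4,S9} on symbol 1: members go to different blocks, giving {S1,S9} and {S4}.
Split {S1,S9} by δ(·,0) → {S1} and {S9}.
No further refinement is possible. Final partition (9 blocks): {S5} | {S1} | {S8} | {S7} | {S0,S6} | {S10} | {S2} | {S4} | {S9}.
S9 and S10 end up in different blocks, so they are distinguishable. For instance, the string '11' is accepted from only S10.

Yes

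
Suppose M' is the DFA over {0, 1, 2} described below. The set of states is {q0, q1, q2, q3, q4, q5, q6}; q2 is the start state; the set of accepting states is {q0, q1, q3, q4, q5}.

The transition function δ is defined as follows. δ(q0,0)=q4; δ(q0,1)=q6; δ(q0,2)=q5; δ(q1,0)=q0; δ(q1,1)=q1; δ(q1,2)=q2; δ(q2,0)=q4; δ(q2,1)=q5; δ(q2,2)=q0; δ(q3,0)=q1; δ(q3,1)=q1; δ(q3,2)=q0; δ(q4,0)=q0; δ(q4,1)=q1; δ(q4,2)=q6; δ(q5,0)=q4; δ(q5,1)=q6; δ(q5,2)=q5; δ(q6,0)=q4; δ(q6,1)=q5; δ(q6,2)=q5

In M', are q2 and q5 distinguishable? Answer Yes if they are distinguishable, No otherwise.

Reachable states from the start: {q0,q1,q2,q4,q5,q6}. Unreachable: {q3} — drop them.
Initial partition by acceptance: {q0,q1,q4,q5} | {q2,q6}.
Split {q0,q1,q4,q5} by δ(·,1) → {q0,q5} and {q1,q4}.
The partition is now stable with 3 blocks: {q0,q5} | {q2,q6} | {q1,q4}.
q2 and q5 end up in different blocks, so they are distinguishable. For instance, the string 'ε' is accepted from only q5.

Yes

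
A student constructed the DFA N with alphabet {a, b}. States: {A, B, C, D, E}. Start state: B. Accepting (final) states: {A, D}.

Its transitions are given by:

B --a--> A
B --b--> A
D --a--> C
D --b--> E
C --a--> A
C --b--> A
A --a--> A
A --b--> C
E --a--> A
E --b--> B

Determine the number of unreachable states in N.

No path from B leads to D, E; the other 3 states are all reachable.

2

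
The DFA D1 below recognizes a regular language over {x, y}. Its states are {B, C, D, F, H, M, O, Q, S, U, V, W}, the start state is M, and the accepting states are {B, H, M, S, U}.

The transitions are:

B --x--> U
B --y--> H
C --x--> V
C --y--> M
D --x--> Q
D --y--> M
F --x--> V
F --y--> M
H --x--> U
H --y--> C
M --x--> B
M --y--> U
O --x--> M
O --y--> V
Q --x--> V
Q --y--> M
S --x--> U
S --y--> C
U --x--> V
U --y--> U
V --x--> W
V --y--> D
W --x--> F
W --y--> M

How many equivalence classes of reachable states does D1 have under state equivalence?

7

Reachable states from the start: {B,C,D,F,H,M,Q,U,V,W}. Unreachable: {O,S} — drop them.
Initial partition by acceptance: {B,H,M,U} | {C,D,F,Q,V,W}.
Refine {B,H,M,U} on symbol x: members go to different blocks, giving {B,H,M} and {U}.
On input x, block {B,H,M} splits into {B,H} and {M}.
Refine {B,H} on symbol y: members go to different blocks, giving {H} and {B}.
On input y, block {C,D,F,Q,V,W} splits into {C,D,F,Q,W} and {V}.
Split {C,D,F,Q,W} by δ(·,x) → {C,F,Q} and {D,W}.
Stable partition: {H} | {C,F,Q} | {U} | {M} | {B} | {V} | {D,W} — 7 equivalence classes.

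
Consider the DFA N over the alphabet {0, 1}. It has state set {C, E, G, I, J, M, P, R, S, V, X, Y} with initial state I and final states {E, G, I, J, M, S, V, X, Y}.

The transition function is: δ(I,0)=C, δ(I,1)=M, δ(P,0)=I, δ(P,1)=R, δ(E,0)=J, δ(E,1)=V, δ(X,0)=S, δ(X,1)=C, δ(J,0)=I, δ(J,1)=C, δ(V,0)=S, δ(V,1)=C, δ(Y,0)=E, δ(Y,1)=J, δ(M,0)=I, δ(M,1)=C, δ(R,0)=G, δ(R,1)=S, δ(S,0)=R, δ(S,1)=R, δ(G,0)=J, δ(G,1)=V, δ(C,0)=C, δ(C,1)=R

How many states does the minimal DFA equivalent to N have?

7

Reachable states from the start: {C,G,I,J,M,R,S,V}. Unreachable: {E,P,X,Y} — drop them.
Start with accepting vs non-accepting: {G,I,J,M,S,V} | {C,R}.
Split {G,I,J,M,S,V} by δ(·,0) → {G,J,M,V} and {I,S}.
On input 0, block {G,J,M,V} splits into {J,M,V} and {G}.
Refine {C,R} on symbol 0: members go to different blocks, giving {C} and {R}.
Split {I,S} by δ(·,0) → {I} and {S}.
On input 0, block {J,M,V} splits into {J,M} and {V}.
The partition is now stable with 7 blocks: {J,M} | {C} | {I} | {G} | {R} | {S} | {V}.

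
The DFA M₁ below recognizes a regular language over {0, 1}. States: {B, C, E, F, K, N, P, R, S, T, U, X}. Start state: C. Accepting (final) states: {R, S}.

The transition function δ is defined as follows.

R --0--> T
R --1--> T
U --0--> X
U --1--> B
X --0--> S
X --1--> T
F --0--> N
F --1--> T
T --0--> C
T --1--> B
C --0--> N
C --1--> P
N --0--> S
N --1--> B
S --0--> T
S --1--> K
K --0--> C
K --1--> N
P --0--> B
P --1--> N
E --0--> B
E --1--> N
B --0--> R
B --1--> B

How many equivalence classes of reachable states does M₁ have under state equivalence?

Reachable states from the start: {B,C,K,N,P,R,S,T}. Unreachable: {E,F,U,X} — drop them.
P0 = {R,S} | {B,C,K,N,P,T}.
Split {B,C,K,N,P,T} by δ(·,0) → {C,K,P,T} and {B,N}.
Split {C,K,P,T} by δ(·,0) → {K,T} and {C,P}.
On input 1, block {C,P} splits into {C} and {P}.
Stable partition: {R,S} | {K,T} | {B,N} | {C} | {P} — 5 equivalence classes.

5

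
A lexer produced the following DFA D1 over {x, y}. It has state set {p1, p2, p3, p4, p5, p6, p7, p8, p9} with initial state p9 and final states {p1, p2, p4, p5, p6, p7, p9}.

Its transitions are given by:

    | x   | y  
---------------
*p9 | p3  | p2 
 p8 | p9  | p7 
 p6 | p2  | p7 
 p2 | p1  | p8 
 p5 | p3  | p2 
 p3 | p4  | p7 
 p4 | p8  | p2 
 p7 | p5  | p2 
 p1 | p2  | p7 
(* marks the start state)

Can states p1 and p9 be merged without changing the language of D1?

No

Reachable states from the start: {p1,p2,p3,p4,p5,p7,p8,p9}. Unreachable: {p6} — drop them.
P0 = {p1,p2,p4,p5,p7,p9} | {p3,p8}.
On input x, block {p1,p2,p4,p5,p7,p9} splits into {p1,p2,p7} and {p4,p5,p9}.
Split {p1,p2,p7} by δ(·,x) → {p1,p2} and {p7}.
Refine {p1,p2} on symbol y: members go to different blocks, giving {p1} and {p2}.
Stable partition: {p1} | {p3,p8} | {p4,p5,p9} | {p7} | {p2} — 5 equivalence classes.
p1 and p9 end up in different blocks, so they are distinguishable. For instance, the string 'x' is accepted from only p1.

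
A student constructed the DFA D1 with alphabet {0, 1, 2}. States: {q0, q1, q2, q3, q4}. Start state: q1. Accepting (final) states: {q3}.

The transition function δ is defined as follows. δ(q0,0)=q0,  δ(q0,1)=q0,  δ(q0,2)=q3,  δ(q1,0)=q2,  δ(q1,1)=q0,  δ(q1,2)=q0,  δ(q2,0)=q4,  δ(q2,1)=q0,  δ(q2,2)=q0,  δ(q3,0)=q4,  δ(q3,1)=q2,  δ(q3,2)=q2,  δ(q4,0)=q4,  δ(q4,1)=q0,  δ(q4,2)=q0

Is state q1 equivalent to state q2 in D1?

Yes

Initial partition by acceptance: {q3} | {q0,q1,q2,q4}.
Split {q0,q1,q2,q4} by δ(·,2) → {q1,q2,q4} and {q0}.
The partition is now stable with 3 blocks: {q3} | {q1,q2,q4} | {q0}.
q1 and q2 lie in the same block of the stable partition, so they are equivalent — no string distinguishes them.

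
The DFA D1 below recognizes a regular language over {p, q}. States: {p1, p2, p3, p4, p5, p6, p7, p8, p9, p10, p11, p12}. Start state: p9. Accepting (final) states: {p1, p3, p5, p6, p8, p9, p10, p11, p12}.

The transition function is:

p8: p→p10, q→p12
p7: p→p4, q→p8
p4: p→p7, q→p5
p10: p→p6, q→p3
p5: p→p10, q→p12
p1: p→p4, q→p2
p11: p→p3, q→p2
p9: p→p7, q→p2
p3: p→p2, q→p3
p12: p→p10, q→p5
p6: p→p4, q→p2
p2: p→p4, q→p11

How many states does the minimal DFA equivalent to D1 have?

States {p1} cannot be reached from the start state, so discard them.
P0 = {p3,p5,p6,p8,p9,p10,p11,p12} | {p2,p4,p7}.
Split {p3,p5,p6,p8,p9,p10,p11,p12} by δ(·,p) → {p5,p8,p10,p11,p12} and {p3,p6,p9}.
Refine {p5,p8,p10,p11,p12} on symbol p: members go to different blocks, giving {p5,p8,p12} and {p10,p11}.
Split {p2,p4,p7} by δ(·,q) → {p4,p7} and {p2}.
On input p, block {p3,p6,p9} splits into {p6,p9} and {p3}.
Refine {p10,p11} on symbol p: members go to different blocks, giving {p10} and {p11}.
No further refinement is possible. Final partition (7 blocks): {p5,p8,p12} | {p4,p7} | {p6,p9} | {p10} | {p2} | {p3} | {p11}.

7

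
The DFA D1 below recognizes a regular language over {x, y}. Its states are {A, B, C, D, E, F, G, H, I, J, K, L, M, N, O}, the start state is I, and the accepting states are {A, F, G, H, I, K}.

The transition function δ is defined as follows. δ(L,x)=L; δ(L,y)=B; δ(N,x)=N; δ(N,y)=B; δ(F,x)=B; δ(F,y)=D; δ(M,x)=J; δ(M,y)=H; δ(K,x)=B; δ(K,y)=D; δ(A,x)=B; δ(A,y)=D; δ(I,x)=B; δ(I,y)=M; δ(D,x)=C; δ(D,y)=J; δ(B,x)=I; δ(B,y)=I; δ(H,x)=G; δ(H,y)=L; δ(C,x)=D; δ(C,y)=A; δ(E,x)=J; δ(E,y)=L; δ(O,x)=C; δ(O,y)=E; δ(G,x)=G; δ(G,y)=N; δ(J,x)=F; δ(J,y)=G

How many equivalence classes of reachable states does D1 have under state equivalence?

States {E,K,O} cannot be reached from the start state, so discard them.
Start with accepting vs non-accepting: {A,F,G,H,I} | {B,C,D,J,L,M,N}.
Split {A,F,G,H,I} by δ(·,x) → {A,F,I} and {G,H}.
Split {B,C,D,J,L,M,N} by δ(·,x) → {C,D,L,M,N} and {B,J}.
Refine {C,D,L,M,N} on symbol x: members go to different blocks, giving {C,D,L,N} and {M}.
Refine {A,F,I} on symbol y: members go to different blocks, giving {A,F} and {I}.
Refine {C,D,L,N} on symbol y: members go to different blocks, giving {D,L,N} and {C}.
On input x, block {D,L,N} splits into {L,N} and {D}.
Split {B,J} by δ(·,x) → {B} and {J}.
The partition is now stable with 9 blocks: {A,F} | {L,N} | {G,H} | {B} | {M} | {I} | {C} | {D} | {J}.

9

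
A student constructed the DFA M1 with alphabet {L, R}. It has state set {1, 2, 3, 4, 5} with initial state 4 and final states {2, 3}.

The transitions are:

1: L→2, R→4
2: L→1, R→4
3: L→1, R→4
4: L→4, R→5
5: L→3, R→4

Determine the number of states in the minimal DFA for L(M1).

Initial partition by acceptance: {2,3} | {1,4,5}.
On input L, block {1,4,5} splits into {1,5} and {4}.
The partition is now stable with 3 blocks: {2,3} | {1,5} | {4}.

3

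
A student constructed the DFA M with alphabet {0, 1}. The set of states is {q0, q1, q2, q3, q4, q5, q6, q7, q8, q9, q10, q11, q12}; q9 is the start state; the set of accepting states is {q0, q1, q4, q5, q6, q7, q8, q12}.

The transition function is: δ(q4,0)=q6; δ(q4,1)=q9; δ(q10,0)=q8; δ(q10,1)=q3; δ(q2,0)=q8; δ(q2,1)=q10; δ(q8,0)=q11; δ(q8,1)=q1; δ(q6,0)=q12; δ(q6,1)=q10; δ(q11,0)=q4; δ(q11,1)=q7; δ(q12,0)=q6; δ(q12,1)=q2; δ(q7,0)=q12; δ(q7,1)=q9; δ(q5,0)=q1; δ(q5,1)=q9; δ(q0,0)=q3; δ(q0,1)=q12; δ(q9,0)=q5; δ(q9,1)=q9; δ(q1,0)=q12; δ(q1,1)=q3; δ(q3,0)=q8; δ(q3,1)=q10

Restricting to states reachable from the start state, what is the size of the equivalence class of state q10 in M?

Reachable states from the start: {q1,q2,q3,q4,q5,q6,q7,q8,q9,q10,q11,q12}. Unreachable: {q0} — drop them.
Initial partition by acceptance: {q1,q4,q5,q6,q7,q8,q12} | {q2,q3,q9,q10,q11}.
Split {q1,q4,q5,q6,q7,q8,q12} by δ(·,0) → {q1,q4,q5,q6,q7,q12} and {q8}.
Split {q2,q3,q9,q10,q11} by δ(·,0) → {q2,q3,q10} and {q9,q11}.
Refine {q1,q4,q5,q6,q7,q12} on symbol 1: members go to different blocks, giving {q1,q6,q12} and {q4,q5,q7}.
On input 1, block {q9,q11} splits into {q9} and {q11}.
Stable partition: {q1,q6,q12} | {q2,q3,q10} | {q8} | {q9} | {q4,q5,q7} | {q11} — 6 equivalence classes.
State q10 belongs to the block {q2,q3,q10}, which has 3 states.

3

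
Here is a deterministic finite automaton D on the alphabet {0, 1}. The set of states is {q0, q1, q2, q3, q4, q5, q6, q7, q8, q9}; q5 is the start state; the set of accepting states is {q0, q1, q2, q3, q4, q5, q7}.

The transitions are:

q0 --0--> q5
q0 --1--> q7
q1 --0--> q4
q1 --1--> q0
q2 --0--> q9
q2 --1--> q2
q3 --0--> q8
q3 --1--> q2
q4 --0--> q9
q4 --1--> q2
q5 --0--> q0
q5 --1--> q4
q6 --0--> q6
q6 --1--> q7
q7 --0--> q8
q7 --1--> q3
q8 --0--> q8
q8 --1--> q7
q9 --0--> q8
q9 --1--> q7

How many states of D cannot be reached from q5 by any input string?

No path from q5 leads to q1, q6; the other 8 states are all reachable.

2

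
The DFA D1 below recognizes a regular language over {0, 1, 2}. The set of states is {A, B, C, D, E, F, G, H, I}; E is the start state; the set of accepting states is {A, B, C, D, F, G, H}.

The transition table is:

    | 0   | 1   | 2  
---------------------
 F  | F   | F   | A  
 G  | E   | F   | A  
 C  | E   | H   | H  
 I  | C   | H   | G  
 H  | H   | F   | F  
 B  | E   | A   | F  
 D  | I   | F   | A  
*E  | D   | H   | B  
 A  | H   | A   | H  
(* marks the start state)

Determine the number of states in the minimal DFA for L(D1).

3

All states are reachable from the start state.
Initial partition by acceptance: {A,B,C,D,F,G,H} | {E,I}.
Split {A,B,C,D,F,G,H} by δ(·,0) → {B,C,D,G} and {A,F,H}.
The partition is now stable with 3 blocks: {B,C,D,G} | {E,I} | {A,F,H}.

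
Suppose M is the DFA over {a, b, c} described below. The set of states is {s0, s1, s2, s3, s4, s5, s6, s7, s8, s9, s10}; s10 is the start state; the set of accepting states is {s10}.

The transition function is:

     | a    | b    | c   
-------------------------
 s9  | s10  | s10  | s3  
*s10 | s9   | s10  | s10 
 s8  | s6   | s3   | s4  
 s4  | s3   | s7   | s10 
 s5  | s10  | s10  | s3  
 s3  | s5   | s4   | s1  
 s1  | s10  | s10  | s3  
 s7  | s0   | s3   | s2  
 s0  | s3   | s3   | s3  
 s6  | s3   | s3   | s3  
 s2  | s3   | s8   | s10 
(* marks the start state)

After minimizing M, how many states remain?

6

P0 = {s10} | {s0,s1,s2,s3,s4,s5,s6,s7,s8,s9}.
Split {s0,s1,s2,s3,s4,s5,s6,s7,s8,s9} by δ(·,a) → {s0,s2,s3,s4,s6,s7,s8} and {s1,s5,s9}.
Refine {s0,s2,s3,s4,s6,s7,s8} on symbol a: members go to different blocks, giving {s0,s2,s4,s6,s7,s8} and {s3}.
On input a, block {s0,s2,s4,s6,s7,s8} splits into {s0,s2,s4,s6} and {s7,s8}.
On input b, block {s0,s2,s4,s6} splits into {s0,s6} and {s2,s4}.
The partition is now stable with 6 blocks: {s10} | {s0,s6} | {s1,s5,s9} | {s3} | {s7,s8} | {s2,s4}.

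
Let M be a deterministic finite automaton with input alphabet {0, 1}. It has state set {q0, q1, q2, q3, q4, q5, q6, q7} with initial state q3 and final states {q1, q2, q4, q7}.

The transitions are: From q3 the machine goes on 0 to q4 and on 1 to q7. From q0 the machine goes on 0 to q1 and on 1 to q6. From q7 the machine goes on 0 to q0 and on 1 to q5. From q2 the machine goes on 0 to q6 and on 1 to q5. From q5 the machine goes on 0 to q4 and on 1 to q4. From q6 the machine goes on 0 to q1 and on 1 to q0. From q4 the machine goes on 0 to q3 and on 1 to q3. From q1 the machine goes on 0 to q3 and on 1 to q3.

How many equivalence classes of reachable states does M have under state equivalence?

5

First remove the unreachable states {q2}; 7 states remain.
Initial partition by acceptance: {q1,q4,q7} | {q0,q3,q5,q6}.
On input 1, block {q0,q3,q5,q6} splits into {q0,q6} and {q3,q5}.
Refine {q1,q4,q7} on symbol 0: members go to different blocks, giving {q1,q4} and {q7}.
On input 1, block {q3,q5} splits into {q3} and {q5}.
No further refinement is possible. Final partition (5 blocks): {q1,q4} | {q0,q6} | {q3} | {q7} | {q5}.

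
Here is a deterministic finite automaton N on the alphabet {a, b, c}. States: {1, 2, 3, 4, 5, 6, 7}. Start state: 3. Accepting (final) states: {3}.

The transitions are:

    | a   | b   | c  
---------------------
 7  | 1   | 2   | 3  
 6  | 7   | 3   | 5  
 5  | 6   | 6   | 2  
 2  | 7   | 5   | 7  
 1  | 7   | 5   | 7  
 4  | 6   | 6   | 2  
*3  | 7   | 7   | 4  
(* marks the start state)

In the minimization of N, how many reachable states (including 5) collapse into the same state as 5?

2

Start with accepting vs non-accepting: {3} | {1,2,4,5,6,7}.
Refine {1,2,4,5,6,7} on symbol b: members go to different blocks, giving {1,2,4,5,7} and {6}.
Split {1,2,4,5,7} by δ(·,a) → {1,2,7} and {4,5}.
Split {1,2,7} by δ(·,b) → {1,2} and {7}.
No further refinement is possible. Final partition (5 blocks): {3} | {1,2} | {6} | {4,5} | {7}.
State 5 belongs to the block {4,5}, which has 2 states.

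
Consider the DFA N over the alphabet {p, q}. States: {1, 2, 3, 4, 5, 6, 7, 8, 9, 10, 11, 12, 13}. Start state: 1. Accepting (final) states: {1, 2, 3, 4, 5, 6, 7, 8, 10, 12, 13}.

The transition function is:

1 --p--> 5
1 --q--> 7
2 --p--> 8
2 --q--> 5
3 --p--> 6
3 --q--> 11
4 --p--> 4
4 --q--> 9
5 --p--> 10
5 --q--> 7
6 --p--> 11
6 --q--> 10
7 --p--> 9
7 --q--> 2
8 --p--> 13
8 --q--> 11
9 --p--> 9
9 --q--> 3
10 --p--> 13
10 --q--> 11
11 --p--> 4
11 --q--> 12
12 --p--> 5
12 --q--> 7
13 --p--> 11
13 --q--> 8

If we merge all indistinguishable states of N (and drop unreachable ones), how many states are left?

Start with accepting vs non-accepting: {1,2,3,4,5,6,7,8,10,12,13} | {9,11}.
On input p, block {1,2,3,4,5,6,7,8,10,12,13} splits into {1,2,3,4,5,8,10,12} and {6,7,13}.
Split {1,2,3,4,5,8,10,12} by δ(·,p) → {1,2,4,5,12} and {3,8,10}.
Refine {1,2,4,5,12} on symbol p: members go to different blocks, giving {1,4,12} and {2,5}.
Split {1,4,12} by δ(·,p) → {1,12} and {4}.
Split {9,11} by δ(·,p) → {9} and {11}.
Split {6,7,13} by δ(·,p) → {6,13} and {7}.
Refine {2,5} on symbol q: members go to different blocks, giving {2} and {5}.
No further refinement is possible. Final partition (9 blocks): {1,12} | {9} | {6,13} | {3,8,10} | {2} | {4} | {11} | {7} | {5}.

9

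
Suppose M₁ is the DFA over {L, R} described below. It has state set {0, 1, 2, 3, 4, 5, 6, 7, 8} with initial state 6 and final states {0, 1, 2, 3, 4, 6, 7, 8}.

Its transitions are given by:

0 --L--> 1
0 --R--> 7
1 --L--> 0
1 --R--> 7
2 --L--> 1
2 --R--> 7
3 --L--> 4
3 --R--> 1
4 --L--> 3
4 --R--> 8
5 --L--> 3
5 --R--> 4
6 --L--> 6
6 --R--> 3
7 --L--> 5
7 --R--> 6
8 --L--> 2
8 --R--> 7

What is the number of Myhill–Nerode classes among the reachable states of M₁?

5

Every state is reachable, so we keep all 9.
Start with accepting vs non-accepting: {0,1,2,3,4,6,7,8} | {5}.
Split {0,1,2,3,4,6,7,8} by δ(·,L) → {0,1,2,3,4,6,8} and {7}.
On input R, block {0,1,2,3,4,6,8} splits into {0,1,2,8} and {3,4,6}.
On input R, block {3,4,6} splits into {3,4} and {6}.
The partition is now stable with 5 blocks: {0,1,2,8} | {5} | {7} | {3,4} | {6}.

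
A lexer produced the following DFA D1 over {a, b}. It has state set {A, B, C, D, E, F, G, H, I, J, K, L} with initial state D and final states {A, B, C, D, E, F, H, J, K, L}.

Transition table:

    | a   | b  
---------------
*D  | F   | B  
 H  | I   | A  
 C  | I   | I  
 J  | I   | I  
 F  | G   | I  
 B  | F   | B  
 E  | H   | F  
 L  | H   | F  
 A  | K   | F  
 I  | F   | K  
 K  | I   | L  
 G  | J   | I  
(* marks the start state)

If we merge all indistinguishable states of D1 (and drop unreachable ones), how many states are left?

States {C,E} cannot be reached from the start state, so discard them.
Start with accepting vs non-accepting: {A,B,D,F,H,J,K,L} | {G,I}.
Split {A,B,D,F,H,J,K,L} by δ(·,a) → {A,B,D,L} and {F,H,J,K}.
Refine {A,B,D,L} on symbol b: members go to different blocks, giving {A,L} and {B,D}.
On input b, block {G,I} splits into {G} and {I}.
On input a, block {F,H,J,K} splits into {H,J,K} and {F}.
Refine {H,J,K} on symbol b: members go to different blocks, giving {H,K} and {J}.
No further refinement is possible. Final partition (7 blocks): {A,L} | {G} | {H,K} | {B,D} | {I} | {F} | {J}.

7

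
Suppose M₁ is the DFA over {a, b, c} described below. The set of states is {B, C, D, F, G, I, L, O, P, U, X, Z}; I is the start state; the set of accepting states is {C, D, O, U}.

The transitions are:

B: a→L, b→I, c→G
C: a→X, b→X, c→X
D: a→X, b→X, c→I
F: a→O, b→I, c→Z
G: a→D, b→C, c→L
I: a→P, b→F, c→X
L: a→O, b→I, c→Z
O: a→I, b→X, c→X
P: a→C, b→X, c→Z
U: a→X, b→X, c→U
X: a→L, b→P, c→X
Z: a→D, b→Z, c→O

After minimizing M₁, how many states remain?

4

Reachable states from the start: {C,D,F,I,L,O,P,X,Z}. Unreachable: {B,G,U} — drop them.
P0 = {C,D,O} | {F,I,L,P,X,Z}.
On input a, block {F,I,L,P,X,Z} splits into {F,L,P,Z} and {I,X}.
On input b, block {F,L,P,Z} splits into {F,L,P} and {Z}.
No further refinement is possible. Final partition (4 blocks): {C,D,O} | {F,L,P} | {I,X} | {Z}.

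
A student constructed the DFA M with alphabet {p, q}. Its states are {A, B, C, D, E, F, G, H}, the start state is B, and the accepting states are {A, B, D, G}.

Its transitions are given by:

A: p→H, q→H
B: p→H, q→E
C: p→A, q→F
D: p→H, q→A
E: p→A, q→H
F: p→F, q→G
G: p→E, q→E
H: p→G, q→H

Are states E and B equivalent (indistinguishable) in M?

No

Reachable states from the start: {A,B,E,G,H}. Unreachable: {C,D,F} — drop them.
P0 = {A,B,G} | {E,H}.
The partition is now stable with 2 blocks: {A,B,G} | {E,H}.
E and B end up in different blocks, so they are distinguishable. For instance, the string 'ε' is accepted from only B.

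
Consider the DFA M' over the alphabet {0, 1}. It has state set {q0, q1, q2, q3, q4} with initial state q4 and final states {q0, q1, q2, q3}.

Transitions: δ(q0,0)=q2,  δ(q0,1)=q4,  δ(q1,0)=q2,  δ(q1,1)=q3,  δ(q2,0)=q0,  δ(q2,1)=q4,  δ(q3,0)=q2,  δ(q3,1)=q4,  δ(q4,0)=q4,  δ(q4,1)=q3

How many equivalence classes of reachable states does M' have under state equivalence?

2

States {q1} cannot be reached from the start state, so discard them.
Start with accepting vs non-accepting: {q0,q2,q3} | {q4}.
Stable partition: {q0,q2,q3} | {q4} — 2 equivalence classes.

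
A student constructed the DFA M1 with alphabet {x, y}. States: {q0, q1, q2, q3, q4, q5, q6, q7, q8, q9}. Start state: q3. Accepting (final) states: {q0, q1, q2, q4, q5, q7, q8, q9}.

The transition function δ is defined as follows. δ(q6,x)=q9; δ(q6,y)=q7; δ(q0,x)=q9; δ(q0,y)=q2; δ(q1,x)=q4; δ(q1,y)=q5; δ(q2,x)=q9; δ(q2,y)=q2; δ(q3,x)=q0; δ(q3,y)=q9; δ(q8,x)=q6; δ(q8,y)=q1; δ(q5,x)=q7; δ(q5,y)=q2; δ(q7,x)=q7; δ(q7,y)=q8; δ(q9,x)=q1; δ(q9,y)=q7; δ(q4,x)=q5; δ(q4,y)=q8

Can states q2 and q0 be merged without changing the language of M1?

All states are reachable from the start state.
Start with accepting vs non-accepting: {q0,q1,q2,q4,q5,q7,q8,q9} | {q3,q6}.
On input x, block {q0,q1,q2,q4,q5,q7,q8,q9} splits into {q0,q1,q2,q4,q5,q7,q9} and {q8}.
On input y, block {q0,q1,q2,q4,q5,q7,q9} splits into {q0,q1,q2,q5,q9} and {q4,q7}.
On input x, block {q0,q1,q2,q5,q9} splits into {q0,q2,q9} and {q1,q5}.
On input x, block {q0,q2,q9} splits into {q0,q2} and {q9}.
Split {q3,q6} by δ(·,x) → {q3} and {q6}.
On input x, block {q4,q7} splits into {q4} and {q7}.
On input x, block {q1,q5} splits into {q1} and {q5}.
No further refinement is possible. Final partition (9 blocks): {q0,q2} | {q3} | {q8} | {q4} | {q1} | {q9} | {q6} | {q7} | {q5}.
q2 and q0 lie in the same block of the stable partition, so they are equivalent — no string distinguishes them.

Yes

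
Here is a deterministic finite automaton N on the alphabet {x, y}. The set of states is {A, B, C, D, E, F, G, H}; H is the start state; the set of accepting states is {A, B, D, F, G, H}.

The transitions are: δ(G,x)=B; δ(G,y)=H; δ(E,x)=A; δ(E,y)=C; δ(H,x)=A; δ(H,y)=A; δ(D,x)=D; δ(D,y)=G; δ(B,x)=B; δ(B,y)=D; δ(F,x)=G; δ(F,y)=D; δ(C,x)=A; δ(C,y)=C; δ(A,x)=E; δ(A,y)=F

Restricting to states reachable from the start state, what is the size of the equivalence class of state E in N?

2

All states are reachable from the start state.
Start with accepting vs non-accepting: {A,B,D,F,G,H} | {C,E}.
Split {A,B,D,F,G,H} by δ(·,x) → {B,D,F,G,H} and {A}.
Split {B,D,F,G,H} by δ(·,x) → {B,D,F,G} and {H}.
Split {B,D,F,G} by δ(·,y) → {B,D,F} and {G}.
Split {B,D,F} by δ(·,x) → {B,D} and {F}.
On input y, block {B,D} splits into {B} and {D}.
The partition is now stable with 7 blocks: {B} | {C,E} | {A} | {H} | {G} | {F} | {D}.
The equivalence class containing E is {C,E}, of size 2.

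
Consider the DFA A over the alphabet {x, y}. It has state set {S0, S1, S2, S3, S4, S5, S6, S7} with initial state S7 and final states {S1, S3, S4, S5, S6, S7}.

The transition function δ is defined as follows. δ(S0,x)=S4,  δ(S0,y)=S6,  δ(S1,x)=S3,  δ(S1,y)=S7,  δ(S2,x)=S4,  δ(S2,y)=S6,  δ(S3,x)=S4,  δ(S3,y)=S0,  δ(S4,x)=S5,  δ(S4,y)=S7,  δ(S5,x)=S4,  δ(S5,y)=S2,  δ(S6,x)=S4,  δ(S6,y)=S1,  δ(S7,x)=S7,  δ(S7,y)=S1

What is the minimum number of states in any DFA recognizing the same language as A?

Initial partition by acceptance: {S1,S3,S4,S5,S6,S7} | {S0,S2}.
Split {S1,S3,S4,S5,S6,S7} by δ(·,y) → {S1,S4,S6,S7} and {S3,S5}.
Split {S1,S4,S6,S7} by δ(·,x) → {S1,S4} and {S6,S7}.
Refine {S6,S7} on symbol x: members go to different blocks, giving {S6} and {S7}.
The partition is now stable with 5 blocks: {S1,S4} | {S0,S2} | {S3,S5} | {S6} | {S7}.

5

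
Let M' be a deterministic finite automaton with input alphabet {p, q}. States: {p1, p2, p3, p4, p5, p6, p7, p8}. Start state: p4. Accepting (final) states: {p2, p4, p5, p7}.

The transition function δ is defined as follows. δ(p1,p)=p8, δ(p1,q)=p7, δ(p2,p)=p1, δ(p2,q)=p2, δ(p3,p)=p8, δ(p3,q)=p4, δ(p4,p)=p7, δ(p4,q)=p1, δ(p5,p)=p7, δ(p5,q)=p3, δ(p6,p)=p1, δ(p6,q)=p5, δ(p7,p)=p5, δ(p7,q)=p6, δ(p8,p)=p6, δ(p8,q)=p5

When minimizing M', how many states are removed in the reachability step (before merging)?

1

No path from p4 leads to p2; the other 7 states are all reachable.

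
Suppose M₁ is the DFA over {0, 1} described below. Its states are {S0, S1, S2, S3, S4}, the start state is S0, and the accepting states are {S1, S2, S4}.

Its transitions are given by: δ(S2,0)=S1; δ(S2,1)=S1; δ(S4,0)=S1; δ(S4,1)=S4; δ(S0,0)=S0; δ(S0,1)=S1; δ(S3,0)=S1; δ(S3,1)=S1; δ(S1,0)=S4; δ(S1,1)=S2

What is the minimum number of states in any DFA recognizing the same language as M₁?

Reachable states from the start: {S0,S1,S2,S4}. Unreachable: {S3} — drop them.
Start with accepting vs non-accepting: {S1,S2,S4} | {S0}.
No further refinement is possible. Final partition (2 blocks): {S1,S2,S4} | {S0}.

2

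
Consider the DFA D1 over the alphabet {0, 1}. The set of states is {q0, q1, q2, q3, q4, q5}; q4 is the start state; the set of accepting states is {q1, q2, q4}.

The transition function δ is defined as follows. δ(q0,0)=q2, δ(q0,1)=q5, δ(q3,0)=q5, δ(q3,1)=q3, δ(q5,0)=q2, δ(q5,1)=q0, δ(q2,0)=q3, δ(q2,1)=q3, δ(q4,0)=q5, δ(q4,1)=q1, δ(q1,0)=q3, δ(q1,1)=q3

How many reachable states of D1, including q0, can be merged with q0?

Initial partition by acceptance: {q1,q2,q4} | {q0,q3,q5}.
Split {q1,q2,q4} by δ(·,1) → {q1,q2} and {q4}.
Refine {q0,q3,q5} on symbol 0: members go to different blocks, giving {q0,q5} and {q3}.
No further refinement is possible. Final partition (4 blocks): {q1,q2} | {q0,q5} | {q4} | {q3}.
State q0 belongs to the block {q0,q5}, which has 2 states.

2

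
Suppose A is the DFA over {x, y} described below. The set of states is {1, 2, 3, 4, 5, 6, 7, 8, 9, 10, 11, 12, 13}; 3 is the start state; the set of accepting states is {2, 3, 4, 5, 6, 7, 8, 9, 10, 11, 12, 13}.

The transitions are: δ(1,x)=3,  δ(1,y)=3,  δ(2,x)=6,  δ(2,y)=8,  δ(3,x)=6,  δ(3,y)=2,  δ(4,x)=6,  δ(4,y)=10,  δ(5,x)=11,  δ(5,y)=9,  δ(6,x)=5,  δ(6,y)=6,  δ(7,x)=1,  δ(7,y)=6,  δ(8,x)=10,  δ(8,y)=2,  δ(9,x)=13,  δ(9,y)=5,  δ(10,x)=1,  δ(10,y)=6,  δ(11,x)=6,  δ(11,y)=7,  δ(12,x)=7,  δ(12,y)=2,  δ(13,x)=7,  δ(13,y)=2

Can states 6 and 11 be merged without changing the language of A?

Reachable states from the start: {1,2,3,5,6,7,8,9,10,11,13}. Unreachable: {4,12} — drop them.
P0 = {2,3,5,6,7,8,9,10,11,13} | {1}.
On input x, block {2,3,5,6,7,8,9,10,11,13} splits into {2,3,5,6,8,9,11,13} and {7,10}.
Refine {2,3,5,6,8,9,11,13} on symbol x: members go to different blocks, giving {2,3,5,6,9,11} and {8,13}.
Refine {2,3,5,6,9,11} on symbol x: members go to different blocks, giving {2,3,5,6,11} and {9}.
On input y, block {2,3,5,6,11} splits into {3,6} and {2} and {5} and {11}.
On input x, block {3,6} splits into {3} and {6}.
The partition is now stable with 9 blocks: {3} | {1} | {7,10} | {8,13} | {9} | {2} | {5} | {11} | {6}.
6 and 11 end up in different blocks, so they are distinguishable. For instance, the string 'yx' is accepted from only 6.

No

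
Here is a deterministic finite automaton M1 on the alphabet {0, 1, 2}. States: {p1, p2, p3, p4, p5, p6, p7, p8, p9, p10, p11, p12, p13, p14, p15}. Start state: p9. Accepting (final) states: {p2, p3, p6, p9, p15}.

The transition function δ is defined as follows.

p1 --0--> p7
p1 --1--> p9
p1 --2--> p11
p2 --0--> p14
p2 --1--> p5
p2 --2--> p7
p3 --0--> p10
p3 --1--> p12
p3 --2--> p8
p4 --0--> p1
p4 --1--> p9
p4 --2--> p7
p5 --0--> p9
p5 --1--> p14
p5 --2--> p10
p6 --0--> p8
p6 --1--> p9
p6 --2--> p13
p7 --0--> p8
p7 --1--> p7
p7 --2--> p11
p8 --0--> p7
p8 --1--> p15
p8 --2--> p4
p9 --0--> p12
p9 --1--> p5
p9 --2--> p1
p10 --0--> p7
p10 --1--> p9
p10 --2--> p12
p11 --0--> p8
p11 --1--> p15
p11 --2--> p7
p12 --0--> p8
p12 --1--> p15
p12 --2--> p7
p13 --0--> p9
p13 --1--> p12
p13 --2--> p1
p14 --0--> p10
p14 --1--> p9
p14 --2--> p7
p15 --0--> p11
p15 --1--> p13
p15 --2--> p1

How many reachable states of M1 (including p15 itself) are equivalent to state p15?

2

Reachable states from the start: {p1,p4,p5,p7,p8,p9,p10,p11,p12,p13,p14,p15}. Unreachable: {p2,p3,p6} — drop them.
Initial partition by acceptance: {p9,p15} | {p1,p4,p5,p7,p8,p10,p11,p12,p13,p14}.
On input 0, block {p1,p4,p5,p7,p8,p10,p11,p12,p13,p14} splits into {p1,p4,p7,p8,p10,p11,p12,p14} and {p5,p13}.
Split {p1,p4,p7,p8,p10,p11,p12,p14} by δ(·,1) → {p1,p4,p8,p10,p11,p12,p14} and {p7}.
Split {p1,p4,p8,p10,p11,p12,p14} by δ(·,0) → {p4,p11,p12,p14} and {p1,p8,p10}.
No further refinement is possible. Final partition (5 blocks): {p9,p15} | {p4,p11,p12,p14} | {p5,p13} | {p7} | {p1,p8,p10}.
The equivalence class containing p15 is {p9,p15}, of size 2.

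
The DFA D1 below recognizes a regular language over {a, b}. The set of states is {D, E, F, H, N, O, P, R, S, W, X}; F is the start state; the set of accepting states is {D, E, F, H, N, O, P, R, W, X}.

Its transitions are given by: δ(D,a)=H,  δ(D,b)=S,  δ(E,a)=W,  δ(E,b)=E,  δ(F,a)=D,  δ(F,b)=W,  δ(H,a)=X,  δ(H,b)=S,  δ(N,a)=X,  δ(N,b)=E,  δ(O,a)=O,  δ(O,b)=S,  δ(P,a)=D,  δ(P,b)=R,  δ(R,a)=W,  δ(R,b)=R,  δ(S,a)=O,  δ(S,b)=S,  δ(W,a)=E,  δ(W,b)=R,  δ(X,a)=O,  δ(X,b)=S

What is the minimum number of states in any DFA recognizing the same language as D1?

4

States {N,P} cannot be reached from the start state, so discard them.
Start with accepting vs non-accepting: {D,E,F,H,O,R,W,X} | {S}.
Split {D,E,F,H,O,R,W,X} by δ(·,b) → {D,H,O,X} and {E,F,R,W}.
Refine {E,F,R,W} on symbol a: members go to different blocks, giving {E,R,W} and {F}.
No further refinement is possible. Final partition (4 blocks): {D,H,O,X} | {S} | {E,R,W} | {F}.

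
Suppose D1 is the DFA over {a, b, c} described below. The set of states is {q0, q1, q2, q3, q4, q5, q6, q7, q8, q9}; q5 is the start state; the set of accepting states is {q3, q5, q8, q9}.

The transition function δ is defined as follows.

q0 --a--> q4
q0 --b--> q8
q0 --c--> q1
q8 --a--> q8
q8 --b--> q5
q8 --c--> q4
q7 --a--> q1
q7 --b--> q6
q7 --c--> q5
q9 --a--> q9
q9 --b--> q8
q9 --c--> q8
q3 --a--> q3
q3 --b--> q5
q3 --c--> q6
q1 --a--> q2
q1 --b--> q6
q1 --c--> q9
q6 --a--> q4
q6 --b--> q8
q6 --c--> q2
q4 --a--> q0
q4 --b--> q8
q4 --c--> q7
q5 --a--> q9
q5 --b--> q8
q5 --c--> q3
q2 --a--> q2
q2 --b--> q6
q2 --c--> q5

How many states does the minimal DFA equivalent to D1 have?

Every state is reachable, so we keep all 10.
P0 = {q3,q5,q8,q9} | {q0,q1,q2,q4,q6,q7}.
On input c, block {q3,q5,q8,q9} splits into {q3,q8} and {q5,q9}.
Refine {q0,q1,q2,q4,q6,q7} on symbol b: members go to different blocks, giving {q0,q4,q6} and {q1,q2,q7}.
No further refinement is possible. Final partition (4 blocks): {q3,q8} | {q0,q4,q6} | {q5,q9} | {q1,q2,q7}.

4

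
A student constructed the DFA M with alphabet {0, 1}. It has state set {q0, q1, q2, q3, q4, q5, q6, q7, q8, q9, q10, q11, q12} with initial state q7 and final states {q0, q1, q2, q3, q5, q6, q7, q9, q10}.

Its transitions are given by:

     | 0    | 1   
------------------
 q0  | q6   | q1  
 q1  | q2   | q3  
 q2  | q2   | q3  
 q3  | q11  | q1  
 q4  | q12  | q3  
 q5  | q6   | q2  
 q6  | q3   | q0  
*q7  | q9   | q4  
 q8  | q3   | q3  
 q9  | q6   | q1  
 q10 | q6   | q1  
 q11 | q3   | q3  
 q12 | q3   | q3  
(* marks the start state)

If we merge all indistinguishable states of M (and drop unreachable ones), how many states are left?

7

First remove the unreachable states {q5,q8,q10}; 10 states remain.
P0 = {q0,q1,q2,q3,q6,q7,q9} | {q4,q11,q12}.
Refine {q0,q1,q2,q3,q6,q7,q9} on symbol 0: members go to different blocks, giving {q0,q1,q2,q6,q7,q9} and {q3}.
Split {q0,q1,q2,q6,q7,q9} by δ(·,0) → {q0,q1,q2,q7,q9} and {q6}.
Refine {q0,q1,q2,q7,q9} on symbol 0: members go to different blocks, giving {q1,q2,q7} and {q0,q9}.
On input 0, block {q1,q2,q7} splits into {q1,q2} and {q7}.
Split {q4,q11,q12} by δ(·,0) → {q11,q12} and {q4}.
The partition is now stable with 7 blocks: {q1,q2} | {q11,q12} | {q3} | {q6} | {q0,q9} | {q7} | {q4}.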